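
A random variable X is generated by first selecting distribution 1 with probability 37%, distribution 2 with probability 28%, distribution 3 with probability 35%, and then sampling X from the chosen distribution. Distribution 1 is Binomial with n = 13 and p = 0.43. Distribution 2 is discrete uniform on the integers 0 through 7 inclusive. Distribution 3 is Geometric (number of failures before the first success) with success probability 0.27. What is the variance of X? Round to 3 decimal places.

Per component, 1: μ=5.59, E[X²]=34.4344; 2: μ=3.5, E[X²]=17.5; 3: μ=2.7037, E[X²]=17.3237.
E[X] = 0.37·5.59 + 0.28·3.5 + 0.35·2.7037 = 3.9946.
E[X²] = 0.37·34.4344 + 0.28·17.5 + 0.35·17.3237 = 23.704.
Var(X) = E[X²] − (E[X])² = 23.704 − 15.9568 = 7.74723.

7.747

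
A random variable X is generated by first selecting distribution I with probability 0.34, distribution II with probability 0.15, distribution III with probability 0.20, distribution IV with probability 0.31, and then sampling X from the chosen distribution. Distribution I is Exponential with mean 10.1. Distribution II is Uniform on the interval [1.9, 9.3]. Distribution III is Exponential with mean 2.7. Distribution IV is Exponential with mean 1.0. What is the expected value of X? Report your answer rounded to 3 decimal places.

5.124

Component means — I: 10.1; II: 5.6; III: 2.7; IV: 1.
E[X] = 0.34·10.1 + 0.15·5.6 + 0.2·2.7 + 0.31·1 = 5.124.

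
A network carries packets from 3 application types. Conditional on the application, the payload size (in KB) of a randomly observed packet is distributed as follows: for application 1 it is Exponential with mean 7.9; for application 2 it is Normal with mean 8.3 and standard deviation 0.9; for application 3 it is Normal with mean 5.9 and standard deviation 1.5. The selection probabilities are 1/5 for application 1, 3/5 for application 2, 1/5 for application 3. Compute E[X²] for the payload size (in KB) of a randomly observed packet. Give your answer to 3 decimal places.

For each component E[X²] = Var + (mean)², giving 1: 124.82; 2: 69.7; 3: 37.06.
Overall E[X²] = 0.2·124.82 + 0.6·69.7 + 0.2·37.06 = 74.196.

74.196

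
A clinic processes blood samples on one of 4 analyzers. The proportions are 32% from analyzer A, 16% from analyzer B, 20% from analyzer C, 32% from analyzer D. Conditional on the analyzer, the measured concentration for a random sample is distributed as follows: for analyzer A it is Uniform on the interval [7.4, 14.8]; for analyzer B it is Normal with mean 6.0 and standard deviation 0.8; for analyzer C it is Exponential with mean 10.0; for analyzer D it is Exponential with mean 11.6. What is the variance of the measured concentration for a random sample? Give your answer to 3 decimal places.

68.338

Per component, A: μ=11.1, E[X²]=127.773; B: μ=6, E[X²]=36.64; C: μ=10, E[X²]=200; D: μ=11.6, E[X²]=269.12.
E[X] = 0.32·11.1 + 0.16·6 + 0.2·10 + 0.32·11.6 = 10.224.
E[X²] = 0.32·127.773 + 0.16·36.64 + 0.2·200 + 0.32·269.12 = 172.868.
Var(X) = E[X²] − (E[X])² = 172.868 − 104.53 = 68.3381.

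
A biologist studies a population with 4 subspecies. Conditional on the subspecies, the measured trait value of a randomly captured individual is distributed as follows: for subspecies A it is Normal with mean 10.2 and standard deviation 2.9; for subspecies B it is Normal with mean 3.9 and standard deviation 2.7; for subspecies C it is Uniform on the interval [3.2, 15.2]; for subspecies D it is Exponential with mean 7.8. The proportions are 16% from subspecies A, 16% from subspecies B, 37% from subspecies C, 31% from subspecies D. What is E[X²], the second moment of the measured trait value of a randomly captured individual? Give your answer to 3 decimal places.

For each component E[X²] = Var + (mean)², giving A: 112.45; B: 22.5; C: 96.64; D: 121.68.
Overall E[X²] = 0.16·112.45 + 0.16·22.5 + 0.37·96.64 + 0.31·121.68 = 95.0696.

95.070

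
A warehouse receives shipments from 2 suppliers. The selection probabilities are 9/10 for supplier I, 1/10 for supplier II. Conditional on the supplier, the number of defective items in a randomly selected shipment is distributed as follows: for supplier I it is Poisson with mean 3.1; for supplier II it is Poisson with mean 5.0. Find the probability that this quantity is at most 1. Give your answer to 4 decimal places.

0.1703

Conditional on each supplier, P(X ≤ 1): I: 0.184702; II: 0.0404277.
By total probability, P(X ≤ 1) = 0.9·0.184702 + 0.1·0.0404277 = 0.170274.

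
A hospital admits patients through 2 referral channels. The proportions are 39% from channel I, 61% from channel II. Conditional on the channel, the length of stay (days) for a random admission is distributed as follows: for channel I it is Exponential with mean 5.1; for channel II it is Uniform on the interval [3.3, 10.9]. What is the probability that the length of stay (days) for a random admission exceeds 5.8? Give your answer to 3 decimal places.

0.534

Conditional on each channel, P(X > 5.8): I: 0.320698; II: 0.671053.
By total probability, P(X > 5.8) = 0.39·0.320698 + 0.61·0.671053 = 0.534414.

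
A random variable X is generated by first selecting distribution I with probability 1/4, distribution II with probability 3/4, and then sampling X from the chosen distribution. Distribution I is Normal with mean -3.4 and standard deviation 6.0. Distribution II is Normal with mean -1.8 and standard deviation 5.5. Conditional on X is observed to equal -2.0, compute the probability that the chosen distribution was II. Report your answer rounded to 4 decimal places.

Likelihoods f(-2.0 | ·): I: 0.0647048; II: 0.072487.
Posterior ∝ prior × likelihood. Numerator for II: 0.75·0.072487 = 0.0543653.
Normalizing constant: 0.25·0.0647048 + 0.75·0.072487 = 0.0705415.
P(II | observation) = 0.0543653 / 0.0705415 = 0.770685.

0.7707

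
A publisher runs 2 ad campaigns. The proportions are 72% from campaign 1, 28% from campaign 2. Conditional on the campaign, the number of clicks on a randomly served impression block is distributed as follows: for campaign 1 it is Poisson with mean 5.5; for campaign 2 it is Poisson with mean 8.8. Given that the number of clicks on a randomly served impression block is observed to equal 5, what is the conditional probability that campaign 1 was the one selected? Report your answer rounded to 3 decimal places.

Likelihoods P(X=5 | ·): 1: 0.171401; 2: 0.0662889.
Posterior ∝ prior × likelihood. Numerator for 1: 0.72·0.171401 = 0.123408.
Normalizing constant: 0.72·0.171401 + 0.28·0.0662889 = 0.141969.
P(1 | observation) = 0.123408 / 0.141969 = 0.869261.

0.869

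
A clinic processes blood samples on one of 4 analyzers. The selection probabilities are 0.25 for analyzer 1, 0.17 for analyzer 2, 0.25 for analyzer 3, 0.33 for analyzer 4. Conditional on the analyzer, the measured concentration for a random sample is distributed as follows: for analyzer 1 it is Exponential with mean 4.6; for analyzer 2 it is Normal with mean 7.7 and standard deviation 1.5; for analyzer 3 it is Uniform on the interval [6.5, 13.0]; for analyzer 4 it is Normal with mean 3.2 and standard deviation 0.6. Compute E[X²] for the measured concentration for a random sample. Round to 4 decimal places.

49.1856

For each component E[X²] = Var + (mean)², giving 1: 42.32; 2: 61.54; 3: 98.5833; 4: 10.6.
Overall E[X²] = 0.25·42.32 + 0.17·61.54 + 0.25·98.5833 + 0.33·10.6 = 49.1856.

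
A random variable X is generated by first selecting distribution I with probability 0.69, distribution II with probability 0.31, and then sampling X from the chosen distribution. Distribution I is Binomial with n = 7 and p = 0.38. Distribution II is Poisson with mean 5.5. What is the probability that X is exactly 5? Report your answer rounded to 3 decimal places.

0.097

Conditional on each component, P(X = 5): I: 0.0639618; II: 0.171401.
By total probability, P(X = 5) = 0.69·0.0639618 + 0.31·0.171401 = 0.0972679.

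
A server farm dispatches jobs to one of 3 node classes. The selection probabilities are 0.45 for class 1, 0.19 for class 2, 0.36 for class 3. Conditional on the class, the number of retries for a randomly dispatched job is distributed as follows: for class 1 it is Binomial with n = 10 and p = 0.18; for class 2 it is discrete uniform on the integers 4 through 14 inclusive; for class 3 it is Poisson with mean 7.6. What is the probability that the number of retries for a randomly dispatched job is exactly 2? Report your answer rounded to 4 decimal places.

0.1393

Conditional on each class, P(X = 2): 1: 0.298036; 2: 0; 3: 0.014453.
By total probability, P(X = 2) = 0.45·0.298036 + 0.19·0 + 0.36·0.014453 = 0.139319.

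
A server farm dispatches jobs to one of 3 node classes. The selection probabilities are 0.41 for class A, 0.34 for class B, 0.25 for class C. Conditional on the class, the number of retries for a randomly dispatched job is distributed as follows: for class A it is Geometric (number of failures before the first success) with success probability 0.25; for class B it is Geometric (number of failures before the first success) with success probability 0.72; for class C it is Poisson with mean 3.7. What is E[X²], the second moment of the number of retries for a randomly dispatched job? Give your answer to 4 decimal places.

For each component E[X²] = Var + (mean)², giving A: 21; B: 0.691358; C: 17.39.
Overall E[X²] = 0.41·21 + 0.34·0.691358 + 0.25·17.39 = 13.1926.

13.1926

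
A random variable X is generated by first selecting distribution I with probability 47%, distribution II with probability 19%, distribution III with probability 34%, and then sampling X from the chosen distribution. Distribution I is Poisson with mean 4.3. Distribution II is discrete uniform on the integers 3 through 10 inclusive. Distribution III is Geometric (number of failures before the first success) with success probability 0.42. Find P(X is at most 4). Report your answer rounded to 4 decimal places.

0.6333

Conditional on each component, P(X ≤ 4): I: 0.570438; II: 0.25; III: 0.934364.
By total probability, P(X ≤ 4) = 0.47·0.570438 + 0.19·0.25 + 0.34·0.934364 = 0.63329.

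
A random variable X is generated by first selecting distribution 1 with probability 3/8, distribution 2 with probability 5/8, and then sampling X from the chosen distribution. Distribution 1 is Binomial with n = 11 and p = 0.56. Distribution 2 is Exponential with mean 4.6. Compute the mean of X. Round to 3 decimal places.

Component means — 1: 6.16; 2: 4.6.
E[X] = 0.375·6.16 + 0.625·4.6 = 5.185.

5.185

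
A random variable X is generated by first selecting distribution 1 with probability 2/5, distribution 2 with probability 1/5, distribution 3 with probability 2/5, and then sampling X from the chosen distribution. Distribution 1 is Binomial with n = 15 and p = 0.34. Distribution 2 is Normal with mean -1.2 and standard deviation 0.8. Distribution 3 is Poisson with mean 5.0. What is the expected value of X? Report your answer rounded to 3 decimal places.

3.800

Component means — 1: 5.1; 2: -1.2; 3: 5.
E[X] = 0.4·5.1 + 0.2·-1.2 + 0.4·5 = 3.8.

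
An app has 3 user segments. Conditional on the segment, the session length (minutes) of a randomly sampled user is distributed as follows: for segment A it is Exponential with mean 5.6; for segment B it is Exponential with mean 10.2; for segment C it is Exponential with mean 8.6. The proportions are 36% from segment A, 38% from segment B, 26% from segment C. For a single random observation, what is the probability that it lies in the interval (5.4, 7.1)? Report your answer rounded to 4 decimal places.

0.0952

Conditional on each segment, P(5.4 < X < 7.1): A: 0.0998214; B: 0.0904148; C: 0.0957274.
By total probability, P(5.4 < X < 7.1) = 0.36·0.0998214 + 0.38·0.0904148 + 0.26·0.0957274 = 0.0951824.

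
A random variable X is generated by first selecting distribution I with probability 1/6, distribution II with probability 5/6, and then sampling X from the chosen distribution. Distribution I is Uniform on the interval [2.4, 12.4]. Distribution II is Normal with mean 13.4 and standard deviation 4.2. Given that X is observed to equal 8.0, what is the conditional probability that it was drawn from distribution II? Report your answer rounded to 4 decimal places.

0.6751

Likelihoods f(8.0 | ·): I: 0.1; II: 0.0415626.
Posterior ∝ prior × likelihood. Numerator for II: 0.833333·0.0415626 = 0.0346355.
Normalizing constant: 0.166667·0.1 + 0.833333·0.0415626 = 0.0513022.
P(II | observation) = 0.0346355 / 0.0513022 = 0.675128.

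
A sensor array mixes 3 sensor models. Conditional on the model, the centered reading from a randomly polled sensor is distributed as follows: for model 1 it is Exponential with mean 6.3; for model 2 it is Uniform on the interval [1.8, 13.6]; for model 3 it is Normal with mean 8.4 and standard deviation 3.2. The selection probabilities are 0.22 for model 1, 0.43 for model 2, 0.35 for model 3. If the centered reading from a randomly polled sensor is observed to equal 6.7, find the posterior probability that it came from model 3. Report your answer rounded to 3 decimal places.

Likelihoods f(6.7 | ·): 1: 0.0548013; 2: 0.0847458; 3: 0.108262.
Posterior ∝ prior × likelihood. Numerator for 3: 0.35·0.108262 = 0.0378916.
Normalizing constant: 0.22·0.0548013 + 0.43·0.0847458 + 0.35·0.108262 = 0.0863886.
P(3 | observation) = 0.0378916 / 0.0863886 = 0.438619.

0.439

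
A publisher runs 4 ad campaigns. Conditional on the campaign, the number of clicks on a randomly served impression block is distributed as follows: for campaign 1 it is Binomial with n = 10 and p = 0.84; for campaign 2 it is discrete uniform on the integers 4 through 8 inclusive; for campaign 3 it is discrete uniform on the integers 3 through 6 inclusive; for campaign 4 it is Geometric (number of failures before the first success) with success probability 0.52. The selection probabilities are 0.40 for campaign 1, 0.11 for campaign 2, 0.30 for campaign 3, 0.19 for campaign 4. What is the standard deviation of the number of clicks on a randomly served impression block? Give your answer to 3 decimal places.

3.023

Per component, 1: μ=8.4, E[X²]=71.904; 2: μ=6, E[X²]=38; 3: μ=4.5, E[X²]=21.5; 4: μ=0.923077, E[X²]=2.62722.
E[X] = 0.4·8.4 + 0.11·6 + 0.3·4.5 + 0.19·0.923077 = 5.54538.
E[X²] = 0.4·71.904 + 0.11·38 + 0.3·21.5 + 0.19·2.62722 = 39.8908.
Var(X) = E[X²] − (E[X])² = 39.8908 − 30.7513 = 9.13948.
SD(X) = √9.13948 = 3.02316.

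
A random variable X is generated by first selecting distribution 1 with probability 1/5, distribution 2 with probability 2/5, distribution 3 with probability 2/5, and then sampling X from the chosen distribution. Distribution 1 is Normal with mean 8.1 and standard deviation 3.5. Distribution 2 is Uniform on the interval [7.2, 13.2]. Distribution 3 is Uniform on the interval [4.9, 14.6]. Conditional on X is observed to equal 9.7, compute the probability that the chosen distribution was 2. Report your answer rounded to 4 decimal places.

Likelihoods f(9.7 | ·): 1: 0.102675; 2: 0.166667; 3: 0.103093.
Posterior ∝ prior × likelihood. Numerator for 2: 0.4·0.166667 = 0.0666667.
Normalizing constant: 0.2·0.102675 + 0.4·0.166667 + 0.4·0.103093 = 0.128439.
P(2 | observation) = 0.0666667 / 0.128439 = 0.519054.

0.5191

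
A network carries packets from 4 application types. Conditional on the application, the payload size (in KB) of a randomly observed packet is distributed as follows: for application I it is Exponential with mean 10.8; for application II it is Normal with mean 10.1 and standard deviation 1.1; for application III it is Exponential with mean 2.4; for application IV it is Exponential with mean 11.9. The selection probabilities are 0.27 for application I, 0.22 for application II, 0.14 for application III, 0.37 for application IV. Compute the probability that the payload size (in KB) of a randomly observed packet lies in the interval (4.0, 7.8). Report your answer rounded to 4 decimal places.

Conditional on each application, P(4.0 < X < 7.8): I: 0.204807; II: 0.0182681; III: 0.150101; IV: 0.195325.
By total probability, P(4.0 < X < 7.8) = 0.27·0.204807 + 0.22·0.0182681 + 0.14·0.150101 + 0.37·0.195325 = 0.152601.

0.1526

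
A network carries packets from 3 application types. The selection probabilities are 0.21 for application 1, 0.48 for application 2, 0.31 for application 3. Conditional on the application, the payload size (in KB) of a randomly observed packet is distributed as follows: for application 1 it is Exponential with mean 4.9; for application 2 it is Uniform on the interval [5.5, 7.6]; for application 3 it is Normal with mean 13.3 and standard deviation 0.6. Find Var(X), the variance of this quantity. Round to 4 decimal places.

Per component, 1: μ=4.9, E[X²]=48.02; 2: μ=6.55, E[X²]=43.27; 3: μ=13.3, E[X²]=177.25.
E[X] = 0.21·4.9 + 0.48·6.55 + 0.31·13.3 = 8.296.
E[X²] = 0.21·48.02 + 0.48·43.27 + 0.31·177.25 = 85.8013.
Var(X) = E[X²] − (E[X])² = 85.8013 − 68.8236 = 16.9777.

16.9777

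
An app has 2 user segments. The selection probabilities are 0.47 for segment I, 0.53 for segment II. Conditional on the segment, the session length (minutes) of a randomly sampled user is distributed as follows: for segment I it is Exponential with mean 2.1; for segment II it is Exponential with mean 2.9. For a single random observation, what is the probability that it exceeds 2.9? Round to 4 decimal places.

Conditional on each segment, P(X > 2.9): I: 0.251339; II: 0.367879.
By total probability, P(X > 2.9) = 0.47·0.251339 + 0.53·0.367879 = 0.313105.

0.3131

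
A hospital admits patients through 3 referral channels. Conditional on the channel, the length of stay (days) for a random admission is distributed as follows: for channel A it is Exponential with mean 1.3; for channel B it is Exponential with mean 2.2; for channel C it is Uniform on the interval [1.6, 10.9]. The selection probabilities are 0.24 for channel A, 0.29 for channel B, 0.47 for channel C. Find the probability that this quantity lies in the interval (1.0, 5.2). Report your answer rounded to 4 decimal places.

0.4455

Conditional on each channel, P(1.0 < X < 5.2): A: 0.445054; B: 0.540659; C: 0.387097.
By total probability, P(1.0 < X < 5.2) = 0.24·0.445054 + 0.29·0.540659 + 0.47·0.387097 = 0.445539.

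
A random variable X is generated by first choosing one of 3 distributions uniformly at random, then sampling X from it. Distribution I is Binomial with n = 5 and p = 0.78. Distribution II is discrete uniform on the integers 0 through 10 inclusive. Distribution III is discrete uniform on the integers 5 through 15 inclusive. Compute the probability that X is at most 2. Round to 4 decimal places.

Conditional on each component, P(X ≤ 2): I: 0.0744338; II: 0.272727; III: 0.
By total probability, P(X ≤ 2) = 0.333333·0.0744338 + 0.333333·0.272727 + 0.333333·0 = 0.11572.

0.1157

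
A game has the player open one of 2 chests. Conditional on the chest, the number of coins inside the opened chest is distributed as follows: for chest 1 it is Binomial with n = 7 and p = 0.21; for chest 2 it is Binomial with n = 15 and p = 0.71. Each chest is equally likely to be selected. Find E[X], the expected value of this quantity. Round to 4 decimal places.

6.0600

Component means — 1: 1.47; 2: 10.65.
E[X] = 0.5·1.47 + 0.5·10.65 = 6.06.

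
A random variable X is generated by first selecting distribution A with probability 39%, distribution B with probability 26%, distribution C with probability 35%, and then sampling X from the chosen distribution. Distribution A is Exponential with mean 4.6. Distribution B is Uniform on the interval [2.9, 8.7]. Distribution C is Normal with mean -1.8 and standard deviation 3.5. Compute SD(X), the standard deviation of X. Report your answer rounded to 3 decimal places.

Per component, A: μ=4.6, E[X²]=42.32; B: μ=5.8, E[X²]=36.4433; C: μ=-1.8, E[X²]=15.49.
E[X] = 0.39·4.6 + 0.26·5.8 + 0.35·-1.8 = 2.672.
E[X²] = 0.39·42.32 + 0.26·36.4433 + 0.35·15.49 = 31.4016.
Var(X) = E[X²] − (E[X])² = 31.4016 − 7.13958 = 24.262.
SD(X) = √24.262 = 4.92565.

4.926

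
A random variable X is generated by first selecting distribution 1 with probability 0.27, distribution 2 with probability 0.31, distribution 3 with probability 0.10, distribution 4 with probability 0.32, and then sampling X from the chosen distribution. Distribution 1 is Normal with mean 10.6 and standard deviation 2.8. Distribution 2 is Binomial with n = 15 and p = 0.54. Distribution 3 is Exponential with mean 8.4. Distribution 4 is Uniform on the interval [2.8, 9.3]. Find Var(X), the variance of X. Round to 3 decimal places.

14.493

Per component, 1: μ=10.6, E[X²]=120.2; 2: μ=8.1, E[X²]=69.336; 3: μ=8.4, E[X²]=141.12; 4: μ=6.05, E[X²]=40.1233.
E[X] = 0.27·10.6 + 0.31·8.1 + 0.1·8.4 + 0.32·6.05 = 8.149.
E[X²] = 0.27·120.2 + 0.31·69.336 + 0.1·141.12 + 0.32·40.1233 = 80.8996.
Var(X) = E[X²] − (E[X])² = 80.8996 − 66.4062 = 14.4934.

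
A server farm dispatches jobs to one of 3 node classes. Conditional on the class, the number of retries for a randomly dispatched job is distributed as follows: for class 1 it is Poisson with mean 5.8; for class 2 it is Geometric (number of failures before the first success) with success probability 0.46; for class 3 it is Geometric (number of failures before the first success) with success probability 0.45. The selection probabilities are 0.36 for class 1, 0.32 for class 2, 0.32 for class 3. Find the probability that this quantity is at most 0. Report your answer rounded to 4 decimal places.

0.2923

Conditional on each class, P(X ≤ 0): 1: 0.00302755; 2: 0.46; 3: 0.45.
By total probability, P(X ≤ 0) = 0.36·0.00302755 + 0.32·0.46 + 0.32·0.45 = 0.29229.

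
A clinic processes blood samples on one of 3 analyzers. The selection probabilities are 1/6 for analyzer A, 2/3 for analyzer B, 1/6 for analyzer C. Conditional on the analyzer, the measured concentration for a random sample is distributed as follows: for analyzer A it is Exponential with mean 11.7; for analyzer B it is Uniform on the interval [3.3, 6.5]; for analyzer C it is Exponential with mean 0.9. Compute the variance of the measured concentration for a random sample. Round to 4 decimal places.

33.6744

Per component, A: μ=11.7, E[X²]=273.78; B: μ=4.9, E[X²]=24.8633; C: μ=0.9, E[X²]=1.62.
E[X] = 0.166667·11.7 + 0.666667·4.9 + 0.166667·0.9 = 5.36667.
E[X²] = 0.166667·273.78 + 0.666667·24.8633 + 0.166667·1.62 = 62.4756.
Var(X) = E[X²] − (E[X])² = 62.4756 − 28.8011 = 33.6744.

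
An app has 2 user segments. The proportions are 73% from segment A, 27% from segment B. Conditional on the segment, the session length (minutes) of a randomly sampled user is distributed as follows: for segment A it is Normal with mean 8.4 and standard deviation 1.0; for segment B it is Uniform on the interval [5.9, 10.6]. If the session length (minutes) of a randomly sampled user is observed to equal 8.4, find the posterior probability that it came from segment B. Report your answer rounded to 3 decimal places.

Likelihoods f(8.4 | ·): A: 0.398942; B: 0.212766.
Posterior ∝ prior × likelihood. Numerator for B: 0.27·0.212766 = 0.0574468.
Normalizing constant: 0.73·0.398942 + 0.27·0.212766 = 0.348675.
P(B | observation) = 0.0574468 / 0.348675 = 0.164758.

0.165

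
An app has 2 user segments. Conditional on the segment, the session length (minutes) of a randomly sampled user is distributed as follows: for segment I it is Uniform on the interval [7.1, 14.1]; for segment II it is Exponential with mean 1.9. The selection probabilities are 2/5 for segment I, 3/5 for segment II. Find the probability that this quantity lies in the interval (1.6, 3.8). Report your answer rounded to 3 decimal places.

Conditional on each segment, P(1.6 < X < 3.8): I: 0; II: 0.295467.
By total probability, P(1.6 < X < 3.8) = 0.4·0 + 0.6·0.295467 = 0.17728.

0.177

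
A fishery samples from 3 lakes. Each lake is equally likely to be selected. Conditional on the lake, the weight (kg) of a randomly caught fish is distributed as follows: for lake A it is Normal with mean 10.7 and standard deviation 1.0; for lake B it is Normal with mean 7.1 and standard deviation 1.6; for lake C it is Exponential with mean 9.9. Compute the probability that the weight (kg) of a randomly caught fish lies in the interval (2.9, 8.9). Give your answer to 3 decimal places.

Conditional on each lake, P(2.9 < X < 8.9): A: 0.0359303; B: 0.865373; C: 0.339094.
By total probability, P(2.9 < X < 8.9) = 0.333333·0.0359303 + 0.333333·0.865373 + 0.333333·0.339094 = 0.413466.

0.413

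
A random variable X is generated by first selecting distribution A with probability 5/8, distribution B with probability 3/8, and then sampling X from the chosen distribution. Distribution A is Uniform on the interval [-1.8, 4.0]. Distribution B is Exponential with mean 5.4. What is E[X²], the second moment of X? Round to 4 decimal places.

For each component E[X²] = Var + (mean)², giving A: 4.01333; B: 58.32.
Overall E[X²] = 0.625·4.01333 + 0.375·58.32 = 24.3783.

24.3783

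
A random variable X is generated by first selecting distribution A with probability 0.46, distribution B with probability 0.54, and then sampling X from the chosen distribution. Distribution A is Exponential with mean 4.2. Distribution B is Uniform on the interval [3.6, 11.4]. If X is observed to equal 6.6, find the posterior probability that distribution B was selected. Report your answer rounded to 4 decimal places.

Likelihoods f(6.6 | ·): A: 0.0494639; B: 0.128205.
Posterior ∝ prior × likelihood. Numerator for B: 0.54·0.128205 = 0.0692308.
Normalizing constant: 0.46·0.0494639 + 0.54·0.128205 = 0.0919841.
P(B | observation) = 0.0692308 / 0.0919841 = 0.752638.

0.7526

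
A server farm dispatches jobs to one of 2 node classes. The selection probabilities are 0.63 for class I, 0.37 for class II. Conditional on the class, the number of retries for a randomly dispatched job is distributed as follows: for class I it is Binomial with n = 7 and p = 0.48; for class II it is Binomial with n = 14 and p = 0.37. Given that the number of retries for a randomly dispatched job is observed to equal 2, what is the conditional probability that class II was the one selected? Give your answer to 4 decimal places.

Likelihoods P(X=2 | ·): I: 0.183958; II: 0.0487003.
Posterior ∝ prior × likelihood. Numerator for II: 0.37·0.0487003 = 0.0180191.
Normalizing constant: 0.63·0.183958 + 0.37·0.0487003 = 0.133913.
P(II | observation) = 0.0180191 / 0.133913 = 0.134559.

0.1346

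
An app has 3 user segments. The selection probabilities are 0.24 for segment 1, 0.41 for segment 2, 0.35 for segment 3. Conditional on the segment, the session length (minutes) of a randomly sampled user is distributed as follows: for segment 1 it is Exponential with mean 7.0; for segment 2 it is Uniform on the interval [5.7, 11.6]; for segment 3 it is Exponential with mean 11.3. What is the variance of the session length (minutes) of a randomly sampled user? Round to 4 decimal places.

60.4696

Per component, 1: μ=7, E[X²]=98; 2: μ=8.65, E[X²]=77.7233; 3: μ=11.3, E[X²]=255.38.
E[X] = 0.24·7 + 0.41·8.65 + 0.35·11.3 = 9.1815.
E[X²] = 0.24·98 + 0.41·77.7233 + 0.35·255.38 = 144.77.
Var(X) = E[X²] − (E[X])² = 144.77 − 84.2999 = 60.4696.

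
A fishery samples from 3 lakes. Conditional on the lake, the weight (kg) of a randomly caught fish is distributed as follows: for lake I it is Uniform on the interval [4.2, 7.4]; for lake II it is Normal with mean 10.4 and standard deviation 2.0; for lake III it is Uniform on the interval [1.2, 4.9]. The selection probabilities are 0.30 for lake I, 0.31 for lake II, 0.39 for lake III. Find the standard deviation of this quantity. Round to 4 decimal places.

Per component, I: μ=5.8, E[X²]=34.4933; II: μ=10.4, E[X²]=112.16; III: μ=3.05, E[X²]=10.4433.
E[X] = 0.3·5.8 + 0.31·10.4 + 0.39·3.05 = 6.1535.
E[X²] = 0.3·34.4933 + 0.31·112.16 + 0.39·10.4433 = 49.1905.
Var(X) = E[X²] − (E[X])² = 49.1905 − 37.8656 = 11.3249.
SD(X) = √11.3249 = 3.36525.

3.3653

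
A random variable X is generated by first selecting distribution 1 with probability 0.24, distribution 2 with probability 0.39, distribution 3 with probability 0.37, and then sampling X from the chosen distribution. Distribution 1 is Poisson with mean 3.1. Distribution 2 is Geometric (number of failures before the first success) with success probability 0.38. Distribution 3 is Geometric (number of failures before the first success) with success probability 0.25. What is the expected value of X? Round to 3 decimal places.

Component means — 1: 3.1; 2: 1.63158; 3: 3.
E[X] = 0.24·3.1 + 0.39·1.63158 + 0.37·3 = 2.49032.

2.490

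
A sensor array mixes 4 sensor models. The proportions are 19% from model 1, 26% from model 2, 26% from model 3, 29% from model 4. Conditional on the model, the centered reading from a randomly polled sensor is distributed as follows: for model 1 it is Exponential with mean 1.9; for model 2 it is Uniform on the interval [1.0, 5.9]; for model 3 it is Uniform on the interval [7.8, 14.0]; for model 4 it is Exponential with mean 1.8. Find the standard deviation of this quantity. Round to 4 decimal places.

4.1594

Per component, 1: μ=1.9, E[X²]=7.22; 2: μ=3.45, E[X²]=13.9033; 3: μ=10.9, E[X²]=122.013; 4: μ=1.8, E[X²]=6.48.
E[X] = 0.19·1.9 + 0.26·3.45 + 0.26·10.9 + 0.29·1.8 = 4.614.
E[X²] = 0.19·7.22 + 0.26·13.9033 + 0.26·122.013 + 0.29·6.48 = 38.5893.
Var(X) = E[X²] − (E[X])² = 38.5893 − 21.289 = 17.3003.
SD(X) = √17.3003 = 4.15937.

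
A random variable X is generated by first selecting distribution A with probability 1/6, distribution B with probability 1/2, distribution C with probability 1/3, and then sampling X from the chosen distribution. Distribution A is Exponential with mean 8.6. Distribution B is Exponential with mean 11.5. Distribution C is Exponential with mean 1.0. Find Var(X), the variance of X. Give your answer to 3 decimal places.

Per component, A: μ=8.6, E[X²]=147.92; B: μ=11.5, E[X²]=264.5; C: μ=1, E[X²]=2.
E[X] = 0.166667·8.6 + 0.5·11.5 + 0.333333·1 = 7.51667.
E[X²] = 0.166667·147.92 + 0.5·264.5 + 0.333333·2 = 157.57.
Var(X) = E[X²] − (E[X])² = 157.57 − 56.5003 = 101.07.

101.070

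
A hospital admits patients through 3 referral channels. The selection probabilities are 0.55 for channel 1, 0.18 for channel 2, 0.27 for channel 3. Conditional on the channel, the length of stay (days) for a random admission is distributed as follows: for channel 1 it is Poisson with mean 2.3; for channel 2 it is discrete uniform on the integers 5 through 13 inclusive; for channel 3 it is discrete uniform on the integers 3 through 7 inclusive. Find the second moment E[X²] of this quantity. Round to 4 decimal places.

27.2445

For each component E[X²] = Var + (mean)², giving 1: 7.59; 2: 87.6667; 3: 27.
Overall E[X²] = 0.55·7.59 + 0.18·87.6667 + 0.27·27 = 27.2445.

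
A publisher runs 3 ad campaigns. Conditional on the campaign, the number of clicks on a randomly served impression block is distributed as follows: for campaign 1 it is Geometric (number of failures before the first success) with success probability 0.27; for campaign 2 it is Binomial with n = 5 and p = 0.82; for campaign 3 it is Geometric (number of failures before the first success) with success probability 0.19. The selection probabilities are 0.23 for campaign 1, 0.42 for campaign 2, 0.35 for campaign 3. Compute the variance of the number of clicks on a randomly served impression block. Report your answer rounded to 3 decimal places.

10.854

Per component, 1: μ=2.7037, E[X²]=17.3237; 2: μ=4.1, E[X²]=17.548; 3: μ=4.26316, E[X²]=40.6122.
E[X] = 0.23·2.7037 + 0.42·4.1 + 0.35·4.26316 = 3.83596.
E[X²] = 0.23·17.3237 + 0.42·17.548 + 0.35·40.6122 = 25.5689.
Var(X) = E[X²] − (E[X])² = 25.5689 − 14.7146 = 10.8543.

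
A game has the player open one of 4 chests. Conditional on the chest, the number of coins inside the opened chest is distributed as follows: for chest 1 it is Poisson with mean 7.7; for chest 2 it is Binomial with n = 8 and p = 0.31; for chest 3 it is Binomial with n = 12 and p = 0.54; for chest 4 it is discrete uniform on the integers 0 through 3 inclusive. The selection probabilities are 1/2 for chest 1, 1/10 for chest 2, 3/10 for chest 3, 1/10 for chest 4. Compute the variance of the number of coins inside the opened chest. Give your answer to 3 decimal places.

9.782

Per component, 1: μ=7.7, E[X²]=66.99; 2: μ=2.48, E[X²]=7.8616; 3: μ=6.48, E[X²]=44.9712; 4: μ=1.5, E[X²]=3.5.
E[X] = 0.5·7.7 + 0.1·2.48 + 0.3·6.48 + 0.1·1.5 = 6.192.
E[X²] = 0.5·66.99 + 0.1·7.8616 + 0.3·44.9712 + 0.1·3.5 = 48.1225.
Var(X) = E[X²] − (E[X])² = 48.1225 − 38.3409 = 9.78166.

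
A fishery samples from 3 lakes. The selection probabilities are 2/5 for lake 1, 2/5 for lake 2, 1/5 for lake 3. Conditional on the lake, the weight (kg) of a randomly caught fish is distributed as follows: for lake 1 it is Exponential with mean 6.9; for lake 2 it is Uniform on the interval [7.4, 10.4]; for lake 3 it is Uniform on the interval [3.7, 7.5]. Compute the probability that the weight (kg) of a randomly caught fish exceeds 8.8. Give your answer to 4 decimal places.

Conditional on each lake, P(X > 8.8): 1: 0.27933; 2: 0.533333; 3: 0.
By total probability, P(X > 8.8) = 0.4·0.27933 + 0.4·0.533333 + 0.2·0 = 0.325065.

0.3251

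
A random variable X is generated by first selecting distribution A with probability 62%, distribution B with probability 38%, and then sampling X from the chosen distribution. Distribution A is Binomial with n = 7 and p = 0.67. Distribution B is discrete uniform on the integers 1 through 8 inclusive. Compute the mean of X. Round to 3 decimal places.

4.618

Component means — A: 4.69; B: 4.5.
E[X] = 0.62·4.69 + 0.38·4.5 = 4.6178.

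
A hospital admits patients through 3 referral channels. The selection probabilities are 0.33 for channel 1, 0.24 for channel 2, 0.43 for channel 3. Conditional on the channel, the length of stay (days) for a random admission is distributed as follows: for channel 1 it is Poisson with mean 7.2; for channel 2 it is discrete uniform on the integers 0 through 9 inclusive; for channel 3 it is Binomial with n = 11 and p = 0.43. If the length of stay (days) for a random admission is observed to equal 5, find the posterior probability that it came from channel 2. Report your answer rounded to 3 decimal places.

0.146

Likelihoods P(X=5 | ·): 1: 0.120382; 2: 0.1; 3: 0.232934.
Posterior ∝ prior × likelihood. Numerator for 2: 0.24·0.1 = 0.024.
Normalizing constant: 0.33·0.120382 + 0.24·0.1 + 0.43·0.232934 = 0.163888.
P(2 | observation) = 0.024 / 0.163888 = 0.146442.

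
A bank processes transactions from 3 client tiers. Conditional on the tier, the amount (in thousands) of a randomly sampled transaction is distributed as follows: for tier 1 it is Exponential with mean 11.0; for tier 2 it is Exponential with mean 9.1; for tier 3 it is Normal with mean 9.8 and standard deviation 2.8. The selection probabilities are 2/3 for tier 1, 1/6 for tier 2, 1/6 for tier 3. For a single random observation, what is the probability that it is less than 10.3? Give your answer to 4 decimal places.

Conditional on each tier, P(X < 10.3): 1: 0.607949; 2: 0.67757; 3: 0.570863.
By total probability, P(X < 10.3) = 0.666667·0.607949 + 0.166667·0.67757 + 0.166667·0.570863 = 0.613371.

0.6134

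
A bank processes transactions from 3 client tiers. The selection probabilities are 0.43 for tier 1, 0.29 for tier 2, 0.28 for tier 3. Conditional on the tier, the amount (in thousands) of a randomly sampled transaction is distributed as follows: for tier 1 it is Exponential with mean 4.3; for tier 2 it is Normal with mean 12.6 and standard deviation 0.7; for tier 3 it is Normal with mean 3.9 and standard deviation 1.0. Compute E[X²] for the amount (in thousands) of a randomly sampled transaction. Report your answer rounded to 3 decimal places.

For each component E[X²] = Var + (mean)², giving 1: 36.98; 2: 159.25; 3: 16.21.
Overall E[X²] = 0.43·36.98 + 0.29·159.25 + 0.28·16.21 = 66.6227.

66.623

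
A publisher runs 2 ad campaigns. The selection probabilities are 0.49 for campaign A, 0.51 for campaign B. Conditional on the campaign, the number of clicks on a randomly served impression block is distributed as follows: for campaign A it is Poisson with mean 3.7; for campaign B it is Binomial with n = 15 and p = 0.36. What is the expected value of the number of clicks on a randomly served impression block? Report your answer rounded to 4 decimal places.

Component means — A: 3.7; B: 5.4.
E[X] = 0.49·3.7 + 0.51·5.4 = 4.567.

4.5670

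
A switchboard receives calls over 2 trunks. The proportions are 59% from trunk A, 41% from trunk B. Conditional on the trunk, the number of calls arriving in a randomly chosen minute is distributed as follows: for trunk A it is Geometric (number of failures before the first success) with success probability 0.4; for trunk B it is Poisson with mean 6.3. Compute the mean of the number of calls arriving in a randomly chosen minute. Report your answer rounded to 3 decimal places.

Component means — A: 1.5; B: 6.3.
E[X] = 0.59·1.5 + 0.41·6.3 = 3.468.

3.468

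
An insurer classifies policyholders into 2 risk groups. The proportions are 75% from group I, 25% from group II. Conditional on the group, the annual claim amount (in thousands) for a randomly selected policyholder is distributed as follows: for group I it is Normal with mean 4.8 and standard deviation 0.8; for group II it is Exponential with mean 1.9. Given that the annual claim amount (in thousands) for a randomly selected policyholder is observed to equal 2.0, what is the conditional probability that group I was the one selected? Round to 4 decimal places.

0.0175

Likelihoods f(2.0 | ·): I: 0.00109085; II: 0.183694.
Posterior ∝ prior × likelihood. Numerator for I: 0.75·0.00109085 = 0.00081814.
Normalizing constant: 0.75·0.00109085 + 0.25·0.183694 = 0.0467416.
P(I | observation) = 0.00081814 / 0.0467416 = 0.0175035.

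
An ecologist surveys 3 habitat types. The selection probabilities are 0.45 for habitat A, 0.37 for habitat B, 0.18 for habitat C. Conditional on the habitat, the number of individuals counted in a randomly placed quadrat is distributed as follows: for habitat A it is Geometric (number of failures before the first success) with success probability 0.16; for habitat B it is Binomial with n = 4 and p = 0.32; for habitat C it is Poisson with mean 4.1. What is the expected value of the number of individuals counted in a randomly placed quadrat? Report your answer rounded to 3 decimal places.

3.574

Component means — A: 5.25; B: 1.28; C: 4.1.
E[X] = 0.45·5.25 + 0.37·1.28 + 0.18·4.1 = 3.5741.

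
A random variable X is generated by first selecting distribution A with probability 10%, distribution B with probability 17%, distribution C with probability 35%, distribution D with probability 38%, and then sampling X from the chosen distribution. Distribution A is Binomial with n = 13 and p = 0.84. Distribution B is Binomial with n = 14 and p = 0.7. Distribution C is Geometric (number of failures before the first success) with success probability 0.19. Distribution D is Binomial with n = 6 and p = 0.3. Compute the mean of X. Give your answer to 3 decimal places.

4.934

Component means — A: 10.92; B: 9.8; C: 4.26316; D: 1.8.
E[X] = 0.1·10.92 + 0.17·9.8 + 0.35·4.26316 + 0.38·1.8 = 4.93411.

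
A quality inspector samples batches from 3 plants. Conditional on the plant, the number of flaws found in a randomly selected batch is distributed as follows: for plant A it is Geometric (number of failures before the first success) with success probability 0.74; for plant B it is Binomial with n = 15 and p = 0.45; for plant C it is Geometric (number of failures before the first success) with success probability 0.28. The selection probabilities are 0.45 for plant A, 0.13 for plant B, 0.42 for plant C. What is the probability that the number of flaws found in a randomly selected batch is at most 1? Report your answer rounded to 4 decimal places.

0.6221

Conditional on each plant, P(X ≤ 1): A: 0.9324; B: 0.001692; C: 0.4816.
By total probability, P(X ≤ 1) = 0.45·0.9324 + 0.13·0.001692 + 0.42·0.4816 = 0.622072.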